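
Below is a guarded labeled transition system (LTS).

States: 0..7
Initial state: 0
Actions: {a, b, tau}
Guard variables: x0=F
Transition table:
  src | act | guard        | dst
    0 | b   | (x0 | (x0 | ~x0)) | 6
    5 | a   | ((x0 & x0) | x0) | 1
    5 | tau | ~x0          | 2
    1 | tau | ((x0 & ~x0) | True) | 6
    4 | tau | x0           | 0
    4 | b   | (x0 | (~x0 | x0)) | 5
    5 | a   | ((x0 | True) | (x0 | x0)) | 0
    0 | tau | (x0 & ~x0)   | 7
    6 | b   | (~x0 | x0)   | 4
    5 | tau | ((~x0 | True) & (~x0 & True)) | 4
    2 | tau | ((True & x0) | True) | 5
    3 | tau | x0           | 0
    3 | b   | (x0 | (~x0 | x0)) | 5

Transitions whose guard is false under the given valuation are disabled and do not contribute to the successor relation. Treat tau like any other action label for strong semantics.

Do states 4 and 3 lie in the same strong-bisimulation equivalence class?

Answer: BISIMILAR

Analysis:
Bisimulation quotient by refinement:
  round 0: {{0,1,2,3,4,5,6,7}}
  round 1: {{0,3,4,6},{1,2},{5},{7}}
  round 2: {{0,6},{1},{2},{3,4},{5},{7}}
  round 3: {{0},{1},{2},{3,4},{5},{6},{7}}
Fixed point at round 4; 7 class(es).
[4]={3,4}  [3]={3,4}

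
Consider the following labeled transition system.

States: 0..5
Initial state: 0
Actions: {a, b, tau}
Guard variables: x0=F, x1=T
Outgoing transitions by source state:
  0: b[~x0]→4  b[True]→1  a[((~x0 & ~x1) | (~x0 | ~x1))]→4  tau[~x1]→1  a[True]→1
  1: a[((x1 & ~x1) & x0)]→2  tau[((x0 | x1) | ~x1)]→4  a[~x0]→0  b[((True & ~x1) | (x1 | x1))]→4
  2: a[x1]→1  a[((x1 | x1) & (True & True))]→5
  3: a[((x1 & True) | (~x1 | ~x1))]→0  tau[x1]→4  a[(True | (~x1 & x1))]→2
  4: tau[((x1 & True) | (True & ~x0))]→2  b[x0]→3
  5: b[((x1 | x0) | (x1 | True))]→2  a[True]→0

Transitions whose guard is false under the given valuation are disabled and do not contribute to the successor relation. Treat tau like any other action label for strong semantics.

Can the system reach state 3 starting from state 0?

After dropping false guards: 15 live edges.
depth 0: {0}
depth 1: {1,4}  cumulative {0,1,4}
depth 2: {2}  cumulative {0,1,2,4}
depth 3: {5}  cumulative {0,1,2,4,5}
R = {0,1,2,4,5}

Answer: UNREACHABLE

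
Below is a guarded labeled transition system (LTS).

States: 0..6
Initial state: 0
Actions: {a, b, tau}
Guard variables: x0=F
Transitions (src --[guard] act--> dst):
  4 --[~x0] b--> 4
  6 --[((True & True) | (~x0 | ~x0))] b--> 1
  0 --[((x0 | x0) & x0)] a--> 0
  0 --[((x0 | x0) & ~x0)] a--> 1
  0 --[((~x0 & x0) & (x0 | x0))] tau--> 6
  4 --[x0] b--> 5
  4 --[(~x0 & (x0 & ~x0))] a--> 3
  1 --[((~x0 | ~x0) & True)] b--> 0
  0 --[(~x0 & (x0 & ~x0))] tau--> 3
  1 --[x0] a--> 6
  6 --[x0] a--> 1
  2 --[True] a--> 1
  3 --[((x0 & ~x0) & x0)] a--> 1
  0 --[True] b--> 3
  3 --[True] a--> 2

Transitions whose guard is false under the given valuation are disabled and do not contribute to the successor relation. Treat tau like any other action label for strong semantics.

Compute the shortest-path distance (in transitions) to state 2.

Breadth-first toward 2:
  Layer 0: {0}
  Layer 1: {3}
  Layer 2: {2}
first hit 2 at d=2 via b·a

Answer: 2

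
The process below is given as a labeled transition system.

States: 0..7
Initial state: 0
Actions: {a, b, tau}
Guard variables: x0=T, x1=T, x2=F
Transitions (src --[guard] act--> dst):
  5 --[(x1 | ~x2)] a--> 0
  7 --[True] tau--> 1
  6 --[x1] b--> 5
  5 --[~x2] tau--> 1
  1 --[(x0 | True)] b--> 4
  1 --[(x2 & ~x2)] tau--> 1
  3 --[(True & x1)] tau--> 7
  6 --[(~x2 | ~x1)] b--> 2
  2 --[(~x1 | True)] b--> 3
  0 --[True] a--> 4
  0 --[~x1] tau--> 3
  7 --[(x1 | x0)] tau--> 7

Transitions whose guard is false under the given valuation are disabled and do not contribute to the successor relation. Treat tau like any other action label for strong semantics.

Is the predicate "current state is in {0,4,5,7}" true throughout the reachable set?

Allowed set {0,4,5,7}
Reachable = {0,4}
  0: safe
  4: safe

Answer: INVARIANT HOLDS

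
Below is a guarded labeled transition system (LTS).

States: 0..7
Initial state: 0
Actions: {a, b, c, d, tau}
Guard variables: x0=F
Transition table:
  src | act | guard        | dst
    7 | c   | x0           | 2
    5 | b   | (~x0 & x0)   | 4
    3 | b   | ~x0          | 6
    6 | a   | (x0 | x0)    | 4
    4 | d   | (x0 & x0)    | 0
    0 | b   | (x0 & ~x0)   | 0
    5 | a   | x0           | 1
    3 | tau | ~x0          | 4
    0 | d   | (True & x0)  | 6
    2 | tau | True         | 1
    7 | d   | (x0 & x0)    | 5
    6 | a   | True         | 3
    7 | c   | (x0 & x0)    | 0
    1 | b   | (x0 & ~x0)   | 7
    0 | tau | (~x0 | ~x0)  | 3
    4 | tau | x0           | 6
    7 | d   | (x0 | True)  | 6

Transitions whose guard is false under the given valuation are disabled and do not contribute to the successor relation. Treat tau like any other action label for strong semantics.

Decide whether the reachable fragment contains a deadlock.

Reach set: {0,3,4,6}
  0: tau→3  [1 exit(s)]
  3: b→6  tau→4  [2 exit(s)]
  4: ∅  [no exit]
  6: a→3  [1 exit(s)]
witness 4: tau·tau

Answer: DEADLOCK at state 4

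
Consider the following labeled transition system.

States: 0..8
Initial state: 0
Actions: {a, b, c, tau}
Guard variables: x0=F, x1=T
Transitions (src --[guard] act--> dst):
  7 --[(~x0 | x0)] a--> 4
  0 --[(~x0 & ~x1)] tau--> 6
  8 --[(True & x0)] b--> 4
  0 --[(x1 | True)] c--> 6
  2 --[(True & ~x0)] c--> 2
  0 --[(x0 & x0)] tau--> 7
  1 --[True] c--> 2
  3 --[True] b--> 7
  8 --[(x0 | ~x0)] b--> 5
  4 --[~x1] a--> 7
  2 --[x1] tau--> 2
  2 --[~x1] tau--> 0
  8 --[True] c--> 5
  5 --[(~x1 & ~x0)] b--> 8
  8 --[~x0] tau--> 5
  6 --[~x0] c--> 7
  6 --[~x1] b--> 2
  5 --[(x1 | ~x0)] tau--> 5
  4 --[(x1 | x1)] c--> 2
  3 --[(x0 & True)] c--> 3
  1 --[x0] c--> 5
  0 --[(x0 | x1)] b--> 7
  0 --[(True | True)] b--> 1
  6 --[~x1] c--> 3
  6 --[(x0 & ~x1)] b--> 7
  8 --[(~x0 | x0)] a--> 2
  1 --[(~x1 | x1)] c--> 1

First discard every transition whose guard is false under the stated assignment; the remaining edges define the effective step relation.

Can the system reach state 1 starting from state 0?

After dropping false guards: 16 live edges.
depth 0: {0}
depth 1: {1,6,7}  cumulative {0,1,6,7}
depth 2: {2,4}  cumulative {0,1,2,4,6,7}
Reachable = {0,1,2,4,6,7}
Path to 1: b

Answer: REACHABLE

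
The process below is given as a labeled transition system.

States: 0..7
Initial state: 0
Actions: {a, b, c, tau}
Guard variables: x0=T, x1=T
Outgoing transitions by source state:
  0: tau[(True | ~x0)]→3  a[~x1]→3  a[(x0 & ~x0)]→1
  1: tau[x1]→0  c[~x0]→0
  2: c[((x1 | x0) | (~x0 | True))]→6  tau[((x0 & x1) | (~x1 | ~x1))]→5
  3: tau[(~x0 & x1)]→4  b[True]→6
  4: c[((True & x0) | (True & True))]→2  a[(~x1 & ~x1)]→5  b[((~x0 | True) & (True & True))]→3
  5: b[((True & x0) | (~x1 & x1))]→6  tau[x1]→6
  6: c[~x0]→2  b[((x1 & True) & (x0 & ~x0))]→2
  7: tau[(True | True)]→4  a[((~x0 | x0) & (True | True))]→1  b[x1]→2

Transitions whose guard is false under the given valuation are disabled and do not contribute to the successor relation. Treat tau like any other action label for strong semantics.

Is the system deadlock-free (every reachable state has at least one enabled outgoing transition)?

Reachable = {0,3,6}
  0: tau→3  [deg 1]
  3: b→6  [deg 1]
  6: ∅  [no exit]
trace reaching 6: tau·b

Answer: DEADLOCK at state 6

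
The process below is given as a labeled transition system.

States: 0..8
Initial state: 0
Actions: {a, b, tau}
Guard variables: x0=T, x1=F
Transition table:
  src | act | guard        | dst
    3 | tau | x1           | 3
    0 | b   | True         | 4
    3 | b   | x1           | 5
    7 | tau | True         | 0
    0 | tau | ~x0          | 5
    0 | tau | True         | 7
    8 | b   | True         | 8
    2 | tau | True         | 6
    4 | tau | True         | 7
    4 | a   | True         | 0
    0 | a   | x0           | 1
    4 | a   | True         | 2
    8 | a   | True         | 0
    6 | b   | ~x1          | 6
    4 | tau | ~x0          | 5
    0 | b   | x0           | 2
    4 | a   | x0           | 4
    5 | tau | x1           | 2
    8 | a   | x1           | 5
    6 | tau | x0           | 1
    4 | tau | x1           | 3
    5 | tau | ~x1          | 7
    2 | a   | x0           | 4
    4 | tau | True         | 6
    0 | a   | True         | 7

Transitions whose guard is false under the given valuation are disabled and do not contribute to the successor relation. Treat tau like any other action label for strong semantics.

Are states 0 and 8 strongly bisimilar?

Answer: NOT BISIMILAR

Analysis:
Bisimulation quotient by refinement:
  round 0: {{0,1,2,3,4,5,6,7,8}}
  round 1: {{0},{1,3},{2,4},{5,7},{6},{8}}
  round 2: {{0},{1,3},{2},{4},{5},{6},{7},{8}}
8 equivalence class(es) (converged in 3)
0∈{0}, 8∈{8}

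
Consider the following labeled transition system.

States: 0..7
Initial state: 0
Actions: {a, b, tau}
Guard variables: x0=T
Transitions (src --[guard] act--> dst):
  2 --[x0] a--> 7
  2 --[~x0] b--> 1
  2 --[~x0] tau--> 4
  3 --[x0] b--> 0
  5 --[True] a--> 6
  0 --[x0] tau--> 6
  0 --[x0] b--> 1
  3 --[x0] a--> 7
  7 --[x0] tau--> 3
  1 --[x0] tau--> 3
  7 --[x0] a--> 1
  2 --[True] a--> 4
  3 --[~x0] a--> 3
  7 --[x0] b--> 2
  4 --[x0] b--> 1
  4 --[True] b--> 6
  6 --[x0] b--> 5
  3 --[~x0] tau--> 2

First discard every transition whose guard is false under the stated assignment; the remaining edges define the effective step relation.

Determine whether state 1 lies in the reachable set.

Guard filter leaves 14 enabled edge(s).
depth 0: {0}
depth 1: {1,6}  now seen {0,1,6}
depth 2: {3,5}  now seen {0,1,3,5,6}
depth 3: {7}  now seen {0,1,3,5,6,7}
depth 4: {2}  now seen {0,1,2,3,5,6,7}
depth 5: {4}  now seen {0,1,2,3,4,5,6,7}
Reach set: {0,1,2,3,4,5,6,7}
witness 1: b

Answer: REACHABLE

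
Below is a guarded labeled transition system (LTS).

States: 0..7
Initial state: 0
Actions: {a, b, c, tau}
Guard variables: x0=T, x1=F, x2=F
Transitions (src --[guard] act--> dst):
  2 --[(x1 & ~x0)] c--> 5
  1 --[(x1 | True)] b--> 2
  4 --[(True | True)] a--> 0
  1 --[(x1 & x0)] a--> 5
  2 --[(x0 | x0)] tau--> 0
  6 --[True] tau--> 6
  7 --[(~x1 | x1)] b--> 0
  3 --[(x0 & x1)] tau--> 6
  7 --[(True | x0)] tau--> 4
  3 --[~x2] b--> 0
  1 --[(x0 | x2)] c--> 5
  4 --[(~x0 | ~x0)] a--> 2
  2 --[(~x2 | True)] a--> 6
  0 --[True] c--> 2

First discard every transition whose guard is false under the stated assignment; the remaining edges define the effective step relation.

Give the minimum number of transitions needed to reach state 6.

Answer: 2

Analysis:
BFS to 6:
  L0 = {0}
  L1 = {2}
  L2 = {6}
6 enters at depth 2; path c·a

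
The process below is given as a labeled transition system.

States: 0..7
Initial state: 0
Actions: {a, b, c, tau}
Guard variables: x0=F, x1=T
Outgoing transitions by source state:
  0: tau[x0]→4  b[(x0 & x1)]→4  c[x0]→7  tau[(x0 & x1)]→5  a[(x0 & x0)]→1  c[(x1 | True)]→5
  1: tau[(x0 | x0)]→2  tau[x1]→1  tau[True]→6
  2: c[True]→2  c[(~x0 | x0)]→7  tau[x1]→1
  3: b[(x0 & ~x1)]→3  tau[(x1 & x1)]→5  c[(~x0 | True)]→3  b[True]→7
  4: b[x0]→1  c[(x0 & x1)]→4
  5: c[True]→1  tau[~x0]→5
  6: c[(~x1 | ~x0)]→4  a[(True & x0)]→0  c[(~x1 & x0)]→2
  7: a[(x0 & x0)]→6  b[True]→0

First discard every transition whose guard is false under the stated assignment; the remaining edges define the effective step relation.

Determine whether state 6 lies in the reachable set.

Answer: REACHABLE

Analysis:
13 transition(s) survive guard evaluation.
depth 0: {0}
depth 1: {5}  total {0,5}
depth 2: {1}  total {0,1,5}
depth 3: {6}  total {0,1,5,6}
depth 4: {4}  total {0,1,4,5,6}
Reach set: {0,1,4,5,6}
trace reaching 6: c·c·tau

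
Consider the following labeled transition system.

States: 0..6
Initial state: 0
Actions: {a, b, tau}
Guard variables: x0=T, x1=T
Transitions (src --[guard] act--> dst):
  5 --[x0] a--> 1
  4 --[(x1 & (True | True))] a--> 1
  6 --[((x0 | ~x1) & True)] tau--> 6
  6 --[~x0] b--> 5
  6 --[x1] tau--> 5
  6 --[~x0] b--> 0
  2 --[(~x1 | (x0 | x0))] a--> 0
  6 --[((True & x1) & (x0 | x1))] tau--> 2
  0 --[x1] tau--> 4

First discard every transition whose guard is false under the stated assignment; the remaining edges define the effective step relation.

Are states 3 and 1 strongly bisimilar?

Answer: BISIMILAR

Trace:
Bisimulation quotient by refinement:
  round 0: {{0,1,2,3,4,5,6}}
  round 1: {{0,6},{1,3},{2,4,5}}
  round 2: {{0},{1,3},{2},{4,5},{6}}
Fixed point at round 3; 5 class(es).
3∈{1,3}, 1∈{1,3}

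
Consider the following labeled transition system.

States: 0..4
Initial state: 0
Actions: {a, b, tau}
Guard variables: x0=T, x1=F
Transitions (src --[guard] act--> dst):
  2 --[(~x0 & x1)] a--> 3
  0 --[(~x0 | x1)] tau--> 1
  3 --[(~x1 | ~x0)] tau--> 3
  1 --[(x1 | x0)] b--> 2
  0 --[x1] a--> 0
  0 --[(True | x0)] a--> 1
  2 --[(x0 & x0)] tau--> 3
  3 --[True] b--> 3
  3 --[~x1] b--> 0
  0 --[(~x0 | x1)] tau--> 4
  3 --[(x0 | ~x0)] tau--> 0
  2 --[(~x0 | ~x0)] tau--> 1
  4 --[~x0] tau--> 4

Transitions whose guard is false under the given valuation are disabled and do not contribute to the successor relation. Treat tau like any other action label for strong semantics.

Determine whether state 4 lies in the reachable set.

Guard filter leaves 7 enabled edge(s).
Layer 0: {0}
Layer 1: {1}  now seen {0,1}
Layer 2: {2}  now seen {0,1,2}
Layer 3: {3}  now seen {0,1,2,3}
Reach set: {0,1,2,3}

Answer: UNREACHABLE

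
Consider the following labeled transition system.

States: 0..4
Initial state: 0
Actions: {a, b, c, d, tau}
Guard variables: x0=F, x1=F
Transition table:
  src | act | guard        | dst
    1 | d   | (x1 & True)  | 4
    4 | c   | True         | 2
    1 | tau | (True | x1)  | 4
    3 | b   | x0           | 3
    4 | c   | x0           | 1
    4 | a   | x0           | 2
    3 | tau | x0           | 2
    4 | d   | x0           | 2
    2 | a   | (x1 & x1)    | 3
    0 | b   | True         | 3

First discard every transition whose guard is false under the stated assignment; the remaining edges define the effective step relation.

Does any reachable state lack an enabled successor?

R = {0,3}
  0: b→3  [1 exit(s)]
  3: ∅  [no exit]
trace reaching 3: b

Answer: DEADLOCK at state 3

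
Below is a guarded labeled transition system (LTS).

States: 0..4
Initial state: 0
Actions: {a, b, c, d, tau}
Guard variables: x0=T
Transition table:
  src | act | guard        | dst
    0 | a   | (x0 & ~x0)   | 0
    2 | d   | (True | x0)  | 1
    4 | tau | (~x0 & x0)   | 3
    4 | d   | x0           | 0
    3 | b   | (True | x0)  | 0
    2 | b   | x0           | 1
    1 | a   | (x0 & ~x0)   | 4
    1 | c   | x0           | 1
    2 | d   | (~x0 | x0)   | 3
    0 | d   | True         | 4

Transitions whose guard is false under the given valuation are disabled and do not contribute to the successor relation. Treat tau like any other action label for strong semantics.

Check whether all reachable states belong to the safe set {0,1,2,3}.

Answer: INVARIANT VIOLATED at state 4

Trace:
Inv-set: {0,1,2,3}
Reach set: {0,4}
  0: ok
  4: outside
counterexample path to 4: d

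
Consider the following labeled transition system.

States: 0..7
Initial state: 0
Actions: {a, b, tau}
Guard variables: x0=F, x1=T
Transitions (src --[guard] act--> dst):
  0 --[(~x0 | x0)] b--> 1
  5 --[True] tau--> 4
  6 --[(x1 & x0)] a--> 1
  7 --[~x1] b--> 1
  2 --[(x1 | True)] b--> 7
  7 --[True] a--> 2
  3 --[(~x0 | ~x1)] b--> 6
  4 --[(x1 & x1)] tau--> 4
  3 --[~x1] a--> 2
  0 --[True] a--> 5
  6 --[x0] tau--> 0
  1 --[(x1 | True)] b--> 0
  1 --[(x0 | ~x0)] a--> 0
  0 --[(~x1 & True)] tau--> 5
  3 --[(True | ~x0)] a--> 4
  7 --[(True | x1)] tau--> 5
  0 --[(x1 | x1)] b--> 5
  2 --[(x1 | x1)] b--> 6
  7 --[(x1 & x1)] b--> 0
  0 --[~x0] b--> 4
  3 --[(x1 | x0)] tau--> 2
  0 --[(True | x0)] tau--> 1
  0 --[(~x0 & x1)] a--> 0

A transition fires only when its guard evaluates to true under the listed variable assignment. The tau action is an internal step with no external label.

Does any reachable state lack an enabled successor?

Answer: DEADLOCK-FREE

Trace:
Reach set: {0,1,4,5}
  0: a→0  a→5  b→1  b→4  b→5  tau→1  [deg 6]
  1: a→0  b→0  [deg 2]
  4: tau→4  [deg 1]
  5: tau→4  [deg 1]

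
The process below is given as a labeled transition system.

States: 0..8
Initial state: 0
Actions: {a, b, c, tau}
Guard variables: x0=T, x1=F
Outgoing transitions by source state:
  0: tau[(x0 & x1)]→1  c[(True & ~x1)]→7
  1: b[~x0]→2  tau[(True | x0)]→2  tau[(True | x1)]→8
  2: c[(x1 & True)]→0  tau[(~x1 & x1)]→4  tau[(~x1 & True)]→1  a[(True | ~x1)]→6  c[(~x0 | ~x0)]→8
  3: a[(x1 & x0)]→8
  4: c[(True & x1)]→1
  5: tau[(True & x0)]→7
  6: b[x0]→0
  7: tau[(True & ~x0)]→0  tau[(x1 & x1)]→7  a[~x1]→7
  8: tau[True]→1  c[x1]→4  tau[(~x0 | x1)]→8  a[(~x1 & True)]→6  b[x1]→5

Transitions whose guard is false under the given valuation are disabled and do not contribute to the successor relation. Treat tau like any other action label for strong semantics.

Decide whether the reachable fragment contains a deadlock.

Answer: DEADLOCK-FREE

Working:
R = {0,7}
  0: c→7  [deg 1]
  7: a→7  [deg 1]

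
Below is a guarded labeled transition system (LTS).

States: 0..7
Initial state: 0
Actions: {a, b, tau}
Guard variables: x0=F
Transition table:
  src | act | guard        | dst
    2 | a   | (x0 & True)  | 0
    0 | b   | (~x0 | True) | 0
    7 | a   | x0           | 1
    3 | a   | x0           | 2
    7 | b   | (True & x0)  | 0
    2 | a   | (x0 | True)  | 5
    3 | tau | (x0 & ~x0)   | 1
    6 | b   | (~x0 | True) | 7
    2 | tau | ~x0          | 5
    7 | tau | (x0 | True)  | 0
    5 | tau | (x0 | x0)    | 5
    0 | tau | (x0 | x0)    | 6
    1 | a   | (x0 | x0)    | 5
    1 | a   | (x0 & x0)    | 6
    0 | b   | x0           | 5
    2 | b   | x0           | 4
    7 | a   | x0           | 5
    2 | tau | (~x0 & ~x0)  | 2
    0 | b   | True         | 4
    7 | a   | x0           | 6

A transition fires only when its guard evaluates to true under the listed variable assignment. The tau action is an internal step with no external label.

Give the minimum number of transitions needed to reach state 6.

Answer: UNREACHABLE

Trace:
Layered search for 6:
  L0 = {0}
  L1 = {4}
6 never appears.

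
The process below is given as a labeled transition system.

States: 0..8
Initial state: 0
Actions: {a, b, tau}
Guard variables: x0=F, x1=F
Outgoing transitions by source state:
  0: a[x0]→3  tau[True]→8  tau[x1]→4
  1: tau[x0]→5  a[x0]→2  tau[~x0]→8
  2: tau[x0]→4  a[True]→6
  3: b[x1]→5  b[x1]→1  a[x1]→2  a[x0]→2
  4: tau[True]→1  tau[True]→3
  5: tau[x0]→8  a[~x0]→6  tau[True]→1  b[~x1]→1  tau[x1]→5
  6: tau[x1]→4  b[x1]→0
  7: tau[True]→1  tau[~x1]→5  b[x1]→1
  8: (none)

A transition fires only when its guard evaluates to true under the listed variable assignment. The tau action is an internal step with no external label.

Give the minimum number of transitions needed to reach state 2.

Answer: UNREACHABLE

Working:
Breadth-first toward 2:
  L0 = {0}
  L1 = {8}
2 never appears.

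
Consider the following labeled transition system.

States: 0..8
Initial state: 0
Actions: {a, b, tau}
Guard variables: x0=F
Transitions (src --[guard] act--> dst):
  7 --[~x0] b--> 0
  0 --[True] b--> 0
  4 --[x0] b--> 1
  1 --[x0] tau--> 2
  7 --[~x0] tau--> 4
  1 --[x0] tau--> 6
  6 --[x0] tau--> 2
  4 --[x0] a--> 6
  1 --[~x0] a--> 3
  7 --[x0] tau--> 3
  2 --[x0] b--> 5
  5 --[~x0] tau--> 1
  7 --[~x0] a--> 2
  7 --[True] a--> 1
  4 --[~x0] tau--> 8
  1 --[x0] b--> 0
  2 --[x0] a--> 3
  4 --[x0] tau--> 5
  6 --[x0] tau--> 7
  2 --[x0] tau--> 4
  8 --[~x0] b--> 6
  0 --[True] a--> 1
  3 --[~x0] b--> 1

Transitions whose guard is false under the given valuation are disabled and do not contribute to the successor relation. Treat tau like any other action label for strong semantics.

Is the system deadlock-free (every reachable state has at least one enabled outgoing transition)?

Reachable = {0,1,3}
  0: a→1  b→0  [2 exit(s)]
  1: a→3  [1 exit(s)]
  3: b→1  [1 exit(s)]

Answer: DEADLOCK-FREE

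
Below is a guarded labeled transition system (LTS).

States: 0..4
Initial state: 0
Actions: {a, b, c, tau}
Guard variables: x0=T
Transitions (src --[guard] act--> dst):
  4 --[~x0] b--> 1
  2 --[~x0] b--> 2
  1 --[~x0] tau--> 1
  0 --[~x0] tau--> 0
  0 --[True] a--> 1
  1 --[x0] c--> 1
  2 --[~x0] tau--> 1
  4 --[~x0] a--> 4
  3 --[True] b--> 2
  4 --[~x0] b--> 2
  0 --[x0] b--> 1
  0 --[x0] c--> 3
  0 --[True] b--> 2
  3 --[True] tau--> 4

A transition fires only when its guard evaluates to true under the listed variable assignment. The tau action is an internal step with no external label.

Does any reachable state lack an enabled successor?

Answer: DEADLOCK at state 2

Trace:
Reach set: {0,1,2,3,4}
  0: a→1  b→1  b→2  c→3  [4 out]
  1: c→1  [1 out]
  2: ∅  [no exit]
  3: b→2  tau→4  [2 out]
  4: ∅  [no exit]
trace reaching 2: b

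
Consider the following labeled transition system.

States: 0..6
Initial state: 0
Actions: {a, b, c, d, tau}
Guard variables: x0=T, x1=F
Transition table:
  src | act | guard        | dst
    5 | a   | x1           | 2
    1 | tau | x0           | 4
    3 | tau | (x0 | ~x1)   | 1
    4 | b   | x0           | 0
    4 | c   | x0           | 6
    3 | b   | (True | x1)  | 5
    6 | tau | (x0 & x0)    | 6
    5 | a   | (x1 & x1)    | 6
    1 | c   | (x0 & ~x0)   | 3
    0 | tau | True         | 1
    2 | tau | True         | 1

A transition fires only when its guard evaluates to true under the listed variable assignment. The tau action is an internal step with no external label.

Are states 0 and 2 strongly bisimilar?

Refine partition for ~:
  P[0] = {{0,1,2,3,4,5,6}}
  P[1] = {{0,1,2,6},{3},{4},{5}}
  P[2] = {{0,2,6},{1},{3},{4},{5}}
  P[3] = {{0,2},{1},{3},{4},{5},{6}}
6 equivalence class(es) (converged in 4)
0∈{0,2}, 2∈{0,2}

Answer: BISIMILAR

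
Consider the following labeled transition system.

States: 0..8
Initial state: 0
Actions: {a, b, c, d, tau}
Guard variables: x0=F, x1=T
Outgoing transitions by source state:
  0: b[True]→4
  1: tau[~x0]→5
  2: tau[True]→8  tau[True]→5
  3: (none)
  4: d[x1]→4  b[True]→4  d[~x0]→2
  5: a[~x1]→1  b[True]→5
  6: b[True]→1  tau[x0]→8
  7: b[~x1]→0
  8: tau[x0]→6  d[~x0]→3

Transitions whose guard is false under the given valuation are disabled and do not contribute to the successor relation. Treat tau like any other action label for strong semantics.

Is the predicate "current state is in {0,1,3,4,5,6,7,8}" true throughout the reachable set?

Inv-set: {0,1,3,4,5,6,7,8}
Reach set: {0,2,3,4,5,8}
  0: safe
  2: ✗ unsafe
  3: safe
  4: safe
  5: safe
  8: safe
witness against invariant: b·d → 2

Answer: INVARIANT VIOLATED at state 2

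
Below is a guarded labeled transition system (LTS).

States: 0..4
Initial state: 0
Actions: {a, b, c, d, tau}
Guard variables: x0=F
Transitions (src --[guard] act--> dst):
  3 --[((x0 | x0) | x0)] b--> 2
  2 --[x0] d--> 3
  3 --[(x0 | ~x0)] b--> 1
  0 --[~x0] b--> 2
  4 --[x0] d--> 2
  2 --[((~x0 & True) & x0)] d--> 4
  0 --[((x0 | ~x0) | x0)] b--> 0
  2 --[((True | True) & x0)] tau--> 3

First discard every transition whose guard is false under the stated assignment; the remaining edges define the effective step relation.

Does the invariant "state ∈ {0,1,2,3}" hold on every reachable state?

Inv-set: {0,1,2,3}
Reach set: {0,2}
  0: ok
  2: ok

Answer: INVARIANT HOLDS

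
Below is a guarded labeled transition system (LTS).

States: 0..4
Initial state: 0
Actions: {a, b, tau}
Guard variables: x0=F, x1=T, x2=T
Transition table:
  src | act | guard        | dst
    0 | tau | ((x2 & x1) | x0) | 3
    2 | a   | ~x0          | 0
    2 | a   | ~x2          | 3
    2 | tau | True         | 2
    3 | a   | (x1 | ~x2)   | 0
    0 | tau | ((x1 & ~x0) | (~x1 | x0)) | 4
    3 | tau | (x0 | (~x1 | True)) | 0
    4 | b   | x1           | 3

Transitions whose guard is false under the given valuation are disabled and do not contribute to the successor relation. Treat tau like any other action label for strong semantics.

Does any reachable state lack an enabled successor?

Reachable = {0,3,4}
  0: tau→3  tau→4  [2 out]
  3: a→0  tau→0  [2 out]
  4: b→3  [1 out]

Answer: DEADLOCK-FREE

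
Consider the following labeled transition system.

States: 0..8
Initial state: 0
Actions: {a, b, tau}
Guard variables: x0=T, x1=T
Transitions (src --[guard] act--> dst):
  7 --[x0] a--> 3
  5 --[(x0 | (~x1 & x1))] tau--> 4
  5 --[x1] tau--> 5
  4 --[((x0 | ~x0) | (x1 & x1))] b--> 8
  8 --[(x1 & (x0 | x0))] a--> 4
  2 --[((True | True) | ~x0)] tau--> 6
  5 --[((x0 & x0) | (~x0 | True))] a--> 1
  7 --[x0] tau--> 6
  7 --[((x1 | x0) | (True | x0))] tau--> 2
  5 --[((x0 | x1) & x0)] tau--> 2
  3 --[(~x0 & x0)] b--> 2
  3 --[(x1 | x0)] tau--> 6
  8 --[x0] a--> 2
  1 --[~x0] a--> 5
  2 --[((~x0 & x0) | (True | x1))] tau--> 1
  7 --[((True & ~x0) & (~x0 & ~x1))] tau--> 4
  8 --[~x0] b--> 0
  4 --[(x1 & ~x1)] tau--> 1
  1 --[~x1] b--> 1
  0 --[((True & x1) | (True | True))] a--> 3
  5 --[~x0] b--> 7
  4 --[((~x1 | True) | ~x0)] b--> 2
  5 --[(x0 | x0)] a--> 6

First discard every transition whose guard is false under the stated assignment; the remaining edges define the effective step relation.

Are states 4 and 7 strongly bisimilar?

Bisimulation quotient by refinement:
  round 0: {{0,1,2,3,4,5,6,7,8}}
  round 1: {{0,8},{1,6},{2,3},{4},{5,7}}
  round 2: {{0},{1,6},{2,3},{4},{5},{7},{8}}
stable after 3 split(s): 7 block(s)
[4]={4}  [7]={7}

Answer: NOT BISIMILAR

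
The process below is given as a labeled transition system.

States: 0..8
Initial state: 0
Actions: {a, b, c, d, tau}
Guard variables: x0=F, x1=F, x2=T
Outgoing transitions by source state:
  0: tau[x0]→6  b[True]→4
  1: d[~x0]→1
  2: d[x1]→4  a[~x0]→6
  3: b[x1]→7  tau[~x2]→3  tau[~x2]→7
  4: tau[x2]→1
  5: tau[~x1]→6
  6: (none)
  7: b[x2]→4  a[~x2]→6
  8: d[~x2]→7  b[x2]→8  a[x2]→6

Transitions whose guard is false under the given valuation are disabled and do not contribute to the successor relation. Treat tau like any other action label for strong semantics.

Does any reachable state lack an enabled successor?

Answer: DEADLOCK-FREE

Analysis:
R = {0,1,4}
  0: b→4  [1 exit(s)]
  1: d→1  [1 exit(s)]
  4: tau→1  [1 exit(s)]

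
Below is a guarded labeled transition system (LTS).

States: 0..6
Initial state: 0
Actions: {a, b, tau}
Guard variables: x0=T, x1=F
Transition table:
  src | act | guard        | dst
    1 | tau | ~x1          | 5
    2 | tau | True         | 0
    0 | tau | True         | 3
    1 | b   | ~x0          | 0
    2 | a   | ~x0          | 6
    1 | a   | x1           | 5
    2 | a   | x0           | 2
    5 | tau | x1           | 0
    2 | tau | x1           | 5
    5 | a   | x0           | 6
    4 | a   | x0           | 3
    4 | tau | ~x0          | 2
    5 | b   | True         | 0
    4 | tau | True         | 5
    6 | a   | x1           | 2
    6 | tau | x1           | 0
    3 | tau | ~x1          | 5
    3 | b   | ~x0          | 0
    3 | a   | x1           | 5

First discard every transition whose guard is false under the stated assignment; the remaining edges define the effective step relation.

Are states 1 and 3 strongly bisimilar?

Answer: BISIMILAR

Analysis:
Compute ~ classes (split until stable):
  P[0] = {{0,1,2,3,4,5,6}}
  P[1] = {{0,1,3},{2,4},{5},{6}}
  P[2] = {{0},{1,3},{2},{4},{5},{6}}
6 equivalence class(es) (converged in 3)
[1]={1,3}  [3]={1,3}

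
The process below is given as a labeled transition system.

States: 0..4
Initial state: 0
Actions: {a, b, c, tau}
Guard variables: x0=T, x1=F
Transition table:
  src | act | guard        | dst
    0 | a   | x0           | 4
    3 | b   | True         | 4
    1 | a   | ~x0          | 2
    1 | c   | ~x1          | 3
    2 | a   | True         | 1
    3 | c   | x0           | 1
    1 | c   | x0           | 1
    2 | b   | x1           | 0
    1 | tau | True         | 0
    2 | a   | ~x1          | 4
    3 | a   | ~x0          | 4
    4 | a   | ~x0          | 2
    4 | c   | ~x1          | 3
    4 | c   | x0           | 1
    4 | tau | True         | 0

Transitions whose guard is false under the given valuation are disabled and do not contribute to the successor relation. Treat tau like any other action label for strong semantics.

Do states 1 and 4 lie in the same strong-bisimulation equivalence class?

Answer: BISIMILAR

Analysis:
Compute ~ classes (split until stable):
  round 0: {{0,1,2,3,4}}
  round 1: {{0,2},{1,4},{3}}
stable after 2 split(s): 3 block(s)
class of 1: {1,4}; class of 4: {1,4}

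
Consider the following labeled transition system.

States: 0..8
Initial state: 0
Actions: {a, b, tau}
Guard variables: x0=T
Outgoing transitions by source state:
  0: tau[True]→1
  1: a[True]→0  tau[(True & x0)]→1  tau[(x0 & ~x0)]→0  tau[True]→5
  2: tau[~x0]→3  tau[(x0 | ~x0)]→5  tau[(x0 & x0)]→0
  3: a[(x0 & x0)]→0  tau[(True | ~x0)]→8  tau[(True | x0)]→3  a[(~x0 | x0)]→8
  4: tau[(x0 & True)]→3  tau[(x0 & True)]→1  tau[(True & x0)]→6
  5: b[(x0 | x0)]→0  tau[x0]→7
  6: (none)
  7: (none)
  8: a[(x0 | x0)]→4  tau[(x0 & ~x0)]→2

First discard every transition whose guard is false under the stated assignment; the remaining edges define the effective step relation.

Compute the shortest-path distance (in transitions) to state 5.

Answer: 2

Trace:
Breadth-first toward 5:
  L0 = {0}
  L1 = {1}
  L2 = {5}
first hit 5 at d=2 via tau·tau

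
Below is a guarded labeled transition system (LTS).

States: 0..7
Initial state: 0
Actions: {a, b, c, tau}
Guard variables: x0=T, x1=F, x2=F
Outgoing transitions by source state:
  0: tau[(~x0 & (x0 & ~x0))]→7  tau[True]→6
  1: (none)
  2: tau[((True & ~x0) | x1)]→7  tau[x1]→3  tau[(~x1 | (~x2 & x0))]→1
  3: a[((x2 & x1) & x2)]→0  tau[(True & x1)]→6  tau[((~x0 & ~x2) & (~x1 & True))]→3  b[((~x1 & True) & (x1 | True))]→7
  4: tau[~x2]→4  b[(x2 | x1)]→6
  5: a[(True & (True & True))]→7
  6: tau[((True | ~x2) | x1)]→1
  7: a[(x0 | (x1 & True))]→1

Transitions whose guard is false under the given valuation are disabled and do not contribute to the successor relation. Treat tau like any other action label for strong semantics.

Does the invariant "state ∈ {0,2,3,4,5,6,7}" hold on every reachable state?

Safe = {0,2,3,4,5,6,7}
Reach set: {0,1,6}
  0: ok
  1: ✗ unsafe
  6: ok
counterexample path to 1: tau·tau

Answer: INVARIANT VIOLATED at state 1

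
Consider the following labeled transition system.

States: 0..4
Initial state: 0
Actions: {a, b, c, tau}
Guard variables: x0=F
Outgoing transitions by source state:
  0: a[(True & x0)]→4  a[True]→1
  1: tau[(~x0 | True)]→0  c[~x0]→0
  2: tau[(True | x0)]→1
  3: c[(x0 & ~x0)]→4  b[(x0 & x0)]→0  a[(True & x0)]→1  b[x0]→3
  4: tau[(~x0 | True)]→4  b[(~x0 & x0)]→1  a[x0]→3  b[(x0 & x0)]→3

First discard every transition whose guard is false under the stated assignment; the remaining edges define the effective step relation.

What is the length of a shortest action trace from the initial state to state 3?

BFS to 3:
  L0 = {0}
  L1 = {1}
3 never appears.

Answer: UNREACHABLE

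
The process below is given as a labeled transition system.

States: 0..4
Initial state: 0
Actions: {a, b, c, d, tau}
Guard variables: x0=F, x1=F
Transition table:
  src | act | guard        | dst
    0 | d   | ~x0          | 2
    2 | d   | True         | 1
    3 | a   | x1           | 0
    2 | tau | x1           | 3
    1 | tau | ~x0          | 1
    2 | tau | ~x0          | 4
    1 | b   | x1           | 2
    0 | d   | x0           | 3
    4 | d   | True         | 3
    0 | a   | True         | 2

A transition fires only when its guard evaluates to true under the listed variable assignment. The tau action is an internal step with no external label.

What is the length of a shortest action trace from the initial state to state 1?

Answer: 2

Analysis:
BFS to 1:
  depth 0: {0}
  depth 1: {2}
  depth 2: {1,4}
1 enters at depth 2; path a·d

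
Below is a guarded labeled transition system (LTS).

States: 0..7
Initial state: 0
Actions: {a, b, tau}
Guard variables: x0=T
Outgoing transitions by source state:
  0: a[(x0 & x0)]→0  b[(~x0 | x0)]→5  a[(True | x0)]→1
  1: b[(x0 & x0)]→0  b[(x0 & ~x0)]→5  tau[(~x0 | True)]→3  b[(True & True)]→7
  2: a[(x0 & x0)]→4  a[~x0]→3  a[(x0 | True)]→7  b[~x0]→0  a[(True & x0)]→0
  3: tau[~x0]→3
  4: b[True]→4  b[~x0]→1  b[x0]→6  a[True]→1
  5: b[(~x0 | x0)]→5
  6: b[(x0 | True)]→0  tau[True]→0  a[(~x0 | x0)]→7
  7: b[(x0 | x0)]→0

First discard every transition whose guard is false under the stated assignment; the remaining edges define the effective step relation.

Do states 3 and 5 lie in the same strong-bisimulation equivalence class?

Answer: NOT BISIMILAR

Working:
Bisimulation quotient by refinement:
  π0 = {{0,1,2,3,4,5,6,7}}
  π1 = {{0,4},{1},{2},{3},{5,7},{6}}
  π2 = {{0},{1},{2},{3},{4},{5},{6},{7}}
Fixed point at round 3; 8 class(es).
class of 3: {3}; class of 5: {5}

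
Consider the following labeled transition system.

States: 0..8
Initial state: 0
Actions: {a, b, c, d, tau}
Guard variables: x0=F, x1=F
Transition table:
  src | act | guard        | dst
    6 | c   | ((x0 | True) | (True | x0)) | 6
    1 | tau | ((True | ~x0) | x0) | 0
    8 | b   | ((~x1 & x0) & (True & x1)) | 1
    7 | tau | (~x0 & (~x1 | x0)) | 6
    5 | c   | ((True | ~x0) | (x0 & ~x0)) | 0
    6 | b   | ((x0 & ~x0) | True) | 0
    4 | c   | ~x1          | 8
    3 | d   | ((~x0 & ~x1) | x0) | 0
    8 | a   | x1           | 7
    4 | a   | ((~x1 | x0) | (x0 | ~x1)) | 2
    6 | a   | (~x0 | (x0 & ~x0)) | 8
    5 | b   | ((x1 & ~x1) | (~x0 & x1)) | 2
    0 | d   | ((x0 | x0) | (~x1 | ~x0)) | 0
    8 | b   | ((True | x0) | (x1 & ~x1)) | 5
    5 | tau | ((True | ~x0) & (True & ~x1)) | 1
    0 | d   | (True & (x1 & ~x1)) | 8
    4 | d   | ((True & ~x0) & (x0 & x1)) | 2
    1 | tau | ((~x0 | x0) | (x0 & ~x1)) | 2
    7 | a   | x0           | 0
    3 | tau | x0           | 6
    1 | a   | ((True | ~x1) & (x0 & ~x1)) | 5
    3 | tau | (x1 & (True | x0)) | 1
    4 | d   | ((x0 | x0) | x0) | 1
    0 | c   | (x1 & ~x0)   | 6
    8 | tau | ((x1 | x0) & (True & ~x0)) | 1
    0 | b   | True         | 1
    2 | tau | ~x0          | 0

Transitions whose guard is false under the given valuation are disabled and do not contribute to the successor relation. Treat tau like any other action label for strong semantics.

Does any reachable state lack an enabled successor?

Reachable = {0,1,2}
  0: b→1  d→0  [2 out]
  1: tau→0  tau→2  [2 out]
  2: tau→0  [1 out]

Answer: DEADLOCK-FREE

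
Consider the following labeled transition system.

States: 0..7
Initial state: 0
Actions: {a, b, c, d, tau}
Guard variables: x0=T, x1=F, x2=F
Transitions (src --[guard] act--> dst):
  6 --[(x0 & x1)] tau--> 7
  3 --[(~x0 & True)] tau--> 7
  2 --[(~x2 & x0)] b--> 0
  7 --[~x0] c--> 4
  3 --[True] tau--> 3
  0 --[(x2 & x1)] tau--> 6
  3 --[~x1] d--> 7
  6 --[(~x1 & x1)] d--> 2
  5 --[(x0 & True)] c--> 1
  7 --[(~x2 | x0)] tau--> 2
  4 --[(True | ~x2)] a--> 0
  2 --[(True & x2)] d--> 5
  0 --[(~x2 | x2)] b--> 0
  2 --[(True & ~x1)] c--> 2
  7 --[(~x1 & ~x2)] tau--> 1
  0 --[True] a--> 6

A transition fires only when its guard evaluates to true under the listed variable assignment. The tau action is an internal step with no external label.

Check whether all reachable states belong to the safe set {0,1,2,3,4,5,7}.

Allowed set {0,1,2,3,4,5,7}
Reachable = {0,6}
  0: ok
  6: VIOLATES
reach 6 via a — violates

Answer: INVARIANT VIOLATED at state 6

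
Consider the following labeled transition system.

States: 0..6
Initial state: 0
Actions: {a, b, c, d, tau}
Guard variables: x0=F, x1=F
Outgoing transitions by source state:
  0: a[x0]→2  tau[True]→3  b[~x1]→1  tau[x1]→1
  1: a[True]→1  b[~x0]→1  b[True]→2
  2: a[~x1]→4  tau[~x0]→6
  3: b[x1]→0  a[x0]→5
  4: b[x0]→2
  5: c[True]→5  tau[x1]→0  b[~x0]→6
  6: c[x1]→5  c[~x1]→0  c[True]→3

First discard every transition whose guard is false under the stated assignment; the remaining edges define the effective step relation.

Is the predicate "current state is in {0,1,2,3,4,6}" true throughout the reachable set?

Answer: INVARIANT HOLDS

Analysis:
Inv-set: {0,1,2,3,4,6}
Reachable = {0,1,2,3,4,6}
  0: ok
  1: ok
  2: ok
  3: ok
  4: ok
  6: ok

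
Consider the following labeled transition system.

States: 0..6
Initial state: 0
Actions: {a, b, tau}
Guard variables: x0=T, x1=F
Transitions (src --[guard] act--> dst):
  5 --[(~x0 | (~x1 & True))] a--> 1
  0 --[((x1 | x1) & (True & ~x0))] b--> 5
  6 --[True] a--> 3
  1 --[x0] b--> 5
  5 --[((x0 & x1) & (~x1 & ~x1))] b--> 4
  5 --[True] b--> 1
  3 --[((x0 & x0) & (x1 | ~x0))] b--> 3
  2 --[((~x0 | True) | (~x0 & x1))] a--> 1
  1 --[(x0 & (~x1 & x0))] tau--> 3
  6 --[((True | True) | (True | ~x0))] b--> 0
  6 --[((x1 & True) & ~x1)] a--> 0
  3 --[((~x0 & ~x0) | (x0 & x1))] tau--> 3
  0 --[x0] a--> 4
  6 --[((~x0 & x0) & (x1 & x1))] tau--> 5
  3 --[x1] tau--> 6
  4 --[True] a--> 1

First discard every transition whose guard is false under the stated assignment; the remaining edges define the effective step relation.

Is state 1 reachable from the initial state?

9 transition(s) survive guard evaluation.
depth 0: {0}
depth 1: {4}  now seen {0,4}
depth 2: {1}  now seen {0,1,4}
depth 3: {3,5}  now seen {0,1,3,4,5}
R = {0,1,3,4,5}
witness 1: a·a

Answer: REACHABLE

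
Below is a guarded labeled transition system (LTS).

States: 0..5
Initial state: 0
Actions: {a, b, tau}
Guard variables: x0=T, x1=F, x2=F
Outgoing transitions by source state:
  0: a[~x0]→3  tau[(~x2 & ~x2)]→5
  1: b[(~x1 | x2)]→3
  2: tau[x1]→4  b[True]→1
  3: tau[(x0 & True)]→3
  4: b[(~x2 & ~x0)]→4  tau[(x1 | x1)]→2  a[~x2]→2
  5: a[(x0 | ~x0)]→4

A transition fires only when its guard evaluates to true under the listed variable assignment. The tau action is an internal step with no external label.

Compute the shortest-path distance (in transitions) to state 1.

Answer: 4

Working:
BFS to 1:
  L0 = {0}
  L1 = {5}
  L2 = {4}
  L3 = {2}
  L4 = {1}
1 enters at depth 4; path tau·a·a·b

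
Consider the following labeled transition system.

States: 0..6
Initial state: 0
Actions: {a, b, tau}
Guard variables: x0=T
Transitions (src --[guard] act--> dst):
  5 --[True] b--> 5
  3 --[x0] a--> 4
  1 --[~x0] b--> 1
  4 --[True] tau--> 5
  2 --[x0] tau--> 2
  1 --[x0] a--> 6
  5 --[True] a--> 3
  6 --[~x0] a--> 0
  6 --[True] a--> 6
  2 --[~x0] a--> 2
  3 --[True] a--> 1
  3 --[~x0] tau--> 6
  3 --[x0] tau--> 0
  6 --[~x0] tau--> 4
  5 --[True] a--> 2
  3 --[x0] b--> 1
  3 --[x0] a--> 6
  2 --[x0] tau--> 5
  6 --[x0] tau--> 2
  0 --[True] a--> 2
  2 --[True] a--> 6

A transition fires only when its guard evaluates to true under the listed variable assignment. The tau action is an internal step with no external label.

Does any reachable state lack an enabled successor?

Answer: DEADLOCK-FREE

Trace:
R = {0,1,2,3,4,5,6}
  0: a→2  [1 exit(s)]
  1: a→6  [1 exit(s)]
  2: a→6  tau→2  tau→5  [3 exit(s)]
  3: a→1  a→4  a→6  b→1  tau→0  [5 exit(s)]
  4: tau→5  [1 exit(s)]
  5: a→2  a→3  b→5  [3 exit(s)]
  6: a→6  tau→2  [2 exit(s)]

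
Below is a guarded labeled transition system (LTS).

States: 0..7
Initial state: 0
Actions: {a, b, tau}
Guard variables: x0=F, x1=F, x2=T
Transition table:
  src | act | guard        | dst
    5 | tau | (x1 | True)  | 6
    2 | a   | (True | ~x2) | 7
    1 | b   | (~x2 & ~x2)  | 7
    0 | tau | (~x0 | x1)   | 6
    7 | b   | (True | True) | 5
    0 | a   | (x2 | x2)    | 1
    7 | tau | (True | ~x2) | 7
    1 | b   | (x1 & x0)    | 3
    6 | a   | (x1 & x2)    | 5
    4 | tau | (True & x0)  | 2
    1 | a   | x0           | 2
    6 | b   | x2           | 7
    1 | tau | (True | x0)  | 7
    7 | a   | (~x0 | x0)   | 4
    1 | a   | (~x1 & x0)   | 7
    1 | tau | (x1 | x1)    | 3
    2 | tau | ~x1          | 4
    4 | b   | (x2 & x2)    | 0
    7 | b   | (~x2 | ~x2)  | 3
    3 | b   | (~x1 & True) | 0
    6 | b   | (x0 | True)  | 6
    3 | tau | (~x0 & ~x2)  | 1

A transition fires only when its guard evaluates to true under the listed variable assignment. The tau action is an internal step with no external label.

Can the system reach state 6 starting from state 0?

13 transition(s) survive guard evaluation.
L0 = {0}
L1 = {1,6}  total {0,1,6}
L2 = {7}  total {0,1,6,7}
L3 = {4,5}  total {0,1,4,5,6,7}
Reach set: {0,1,4,5,6,7}
trace reaching 6: tau

Answer: REACHABLE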